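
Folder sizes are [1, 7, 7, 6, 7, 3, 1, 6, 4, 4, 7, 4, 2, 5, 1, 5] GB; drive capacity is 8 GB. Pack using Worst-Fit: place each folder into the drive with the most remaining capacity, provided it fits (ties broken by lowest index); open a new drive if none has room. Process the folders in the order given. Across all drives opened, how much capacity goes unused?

Put 1 GB in drive 1; 7 GB remain.
Put 7 GB in drive 1; 0 GB remain.
Put 7 GB in drive 2; 1 GB remain.
Put 6 GB in drive 3; 2 GB remain.
Put 7 GB in drive 4; 1 GB remain.
Put 3 GB in drive 5; 5 GB remain.
Put 1 GB in drive 5; 4 GB remain.
Put 6 GB in drive 6; 2 GB remain.
Put 4 GB in drive 5; 0 GB remain.
Put 4 GB in drive 7; 4 GB remain.
Put 7 GB in drive 8; 1 GB remain.
Put 4 GB in drive 7; 0 GB remain.
Put 2 GB in drive 3; 0 GB remain.
Put 5 GB in drive 9; 3 GB remain.
Put 1 GB in drive 9; 2 GB remain.
Put 5 GB in drive 10; 3 GB remain.
10 drives × 8 GB = 80 GB; used 70 GB; unused 10 GB.

10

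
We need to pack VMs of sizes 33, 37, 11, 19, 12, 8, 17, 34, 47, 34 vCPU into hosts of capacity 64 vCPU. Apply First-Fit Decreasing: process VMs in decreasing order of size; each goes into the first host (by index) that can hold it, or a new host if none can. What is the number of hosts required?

Sorted descending: 47, 37, 34, 34, 33, 19, 17, 12, 11, 8.
host 1: place 47 vCPU, 17 vCPU left
host 2: place 37 vCPU, 27 vCPU left
host 3: place 34 vCPU, 30 vCPU left
host 4: place 34 vCPU, 30 vCPU left
host 5: place 33 vCPU, 31 vCPU left
host 2: place 19 vCPU, 8 vCPU left
host 1: place 17 vCPU, 0 vCPU left
host 3: place 12 vCPU, 18 vCPU left
host 3: place 11 vCPU, 7 vCPU left
host 2: place 8 vCPU, 0 vCPU left
Final hosts: [47,17] [37,19,8] [34,12,11] [34] [33].

5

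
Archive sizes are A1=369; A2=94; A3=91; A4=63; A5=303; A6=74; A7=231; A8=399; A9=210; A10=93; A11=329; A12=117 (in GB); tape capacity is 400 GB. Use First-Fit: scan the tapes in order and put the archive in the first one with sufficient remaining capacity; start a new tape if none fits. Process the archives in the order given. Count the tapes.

7

A1 (369 GB) → tape 1 (remaining 31 GB)
A2 (94 GB) → tape 2 (remaining 306 GB)
A3 (91 GB) → tape 2 (remaining 215 GB)
A4 (63 GB) → tape 2 (remaining 152 GB)
A5 (303 GB) → tape 3 (remaining 97 GB)
A6 (74 GB) → tape 2 (remaining 78 GB)
A7 (231 GB) → tape 4 (remaining 169 GB)
A8 (399 GB) → tape 5 (remaining 1 GB)
A9 (210 GB) → tape 6 (remaining 190 GB)
A10 (93 GB) → tape 3 (remaining 4 GB)
A11 (329 GB) → tape 7 (remaining 71 GB)
A12 (117 GB) → tape 4 (remaining 52 GB)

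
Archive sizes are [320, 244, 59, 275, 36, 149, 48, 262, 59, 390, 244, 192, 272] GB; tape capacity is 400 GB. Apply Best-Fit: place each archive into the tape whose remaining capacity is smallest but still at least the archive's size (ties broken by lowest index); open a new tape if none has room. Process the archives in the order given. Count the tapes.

8

Put 320 GB in tape 1; 80 GB remain.
Put 244 GB in tape 2; 156 GB remain.
Put 59 GB in tape 1; 21 GB remain.
Put 275 GB in tape 3; 125 GB remain.
Put 36 GB in tape 3; 89 GB remain.
Put 149 GB in tape 2; 7 GB remain.
Put 48 GB in tape 3; 41 GB remain.
Put 262 GB in tape 4; 138 GB remain.
Put 59 GB in tape 4; 79 GB remain.
Put 390 GB in tape 5; 10 GB remain.
Put 244 GB in tape 6; 156 GB remain.
Put 192 GB in tape 7; 208 GB remain.
Put 272 GB in tape 8; 128 GB remain.
Final tapes: [320,59] [244,149] [275,36,48] [262,59] [390] [244] [192] [272].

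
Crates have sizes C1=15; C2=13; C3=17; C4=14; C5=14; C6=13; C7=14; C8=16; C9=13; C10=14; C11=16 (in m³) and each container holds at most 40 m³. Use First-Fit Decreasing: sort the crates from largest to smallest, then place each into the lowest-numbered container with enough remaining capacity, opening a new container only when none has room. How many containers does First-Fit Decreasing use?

Sorted descending: 17, 16, 16, 15, 14, 14, 14, 14, 13, 13, 13.
container 1: place 17 m³, 23 m³ left
container 1: place 16 m³, 7 m³ left
container 2: place 16 m³, 24 m³ left
container 2: place 15 m³, 9 m³ left
container 3: place 14 m³, 26 m³ left
container 3: place 14 m³, 12 m³ left
container 4: place 14 m³, 26 m³ left
container 4: place 14 m³, 12 m³ left
container 5: place 13 m³, 27 m³ left
container 5: place 13 m³, 14 m³ left
container 5: place 13 m³, 1 m³ left

5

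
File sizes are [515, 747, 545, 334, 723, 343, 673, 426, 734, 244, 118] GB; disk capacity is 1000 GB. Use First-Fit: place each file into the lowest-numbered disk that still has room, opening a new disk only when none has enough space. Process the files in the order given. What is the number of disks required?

515 GB → disk 1 (remaining 485 GB)
747 GB → disk 2 (remaining 253 GB)
545 GB → disk 3 (remaining 455 GB)
334 GB → disk 1 (remaining 151 GB)
723 GB → disk 4 (remaining 277 GB)
343 GB → disk 3 (remaining 112 GB)
673 GB → disk 5 (remaining 327 GB)
426 GB → disk 6 (remaining 574 GB)
734 GB → disk 7 (remaining 266 GB)
244 GB → disk 2 (remaining 9 GB)
118 GB → disk 1 (remaining 33 GB)
Final disks: [515,334,118] [747,244] [545,343] [723] [673] [426] [734].

7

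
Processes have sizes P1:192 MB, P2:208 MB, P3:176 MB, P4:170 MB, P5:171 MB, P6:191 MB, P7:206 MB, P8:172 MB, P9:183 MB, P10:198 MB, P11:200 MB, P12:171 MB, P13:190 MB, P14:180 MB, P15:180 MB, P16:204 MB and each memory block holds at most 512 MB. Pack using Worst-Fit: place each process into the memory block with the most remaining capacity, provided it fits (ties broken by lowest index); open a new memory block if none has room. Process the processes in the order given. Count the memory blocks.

memory block 1: place P1 (192 MB), 320 MB left
memory block 1: place P2 (208 MB), 112 MB left
memory block 2: place P3 (176 MB), 336 MB left
memory block 2: place P4 (170 MB), 166 MB left
memory block 3: place P5 (171 MB), 341 MB left
memory block 3: place P6 (191 MB), 150 MB left
memory block 4: place P7 (206 MB), 306 MB left
memory block 4: place P8 (172 MB), 134 MB left
memory block 5: place P9 (183 MB), 329 MB left
memory block 5: place P10 (198 MB), 131 MB left
memory block 6: place P11 (200 MB), 312 MB left
memory block 6: place P12 (171 MB), 141 MB left
memory block 7: place P13 (190 MB), 322 MB left
memory block 7: place P14 (180 MB), 142 MB left
memory block 8: place P15 (180 MB), 332 MB left
memory block 8: place P16 (204 MB), 128 MB left

8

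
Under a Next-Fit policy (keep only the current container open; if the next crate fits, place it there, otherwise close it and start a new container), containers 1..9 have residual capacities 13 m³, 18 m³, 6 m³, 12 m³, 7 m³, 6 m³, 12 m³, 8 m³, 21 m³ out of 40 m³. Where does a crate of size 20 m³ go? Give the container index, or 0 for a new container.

9

Next-Fit only looks at container 9, which has 21 m³ free.
20 m³ fits there.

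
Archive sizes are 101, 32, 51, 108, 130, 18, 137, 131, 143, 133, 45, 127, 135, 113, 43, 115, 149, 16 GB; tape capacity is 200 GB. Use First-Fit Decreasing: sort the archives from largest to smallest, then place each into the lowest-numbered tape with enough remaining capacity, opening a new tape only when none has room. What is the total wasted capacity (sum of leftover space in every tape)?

673

Sorted descending: 149, 143, 137, 135, 133, 131, 130, 127, 115, 113, 108, 101, 51, 45, 43, 32, 18, 16.
Put 149 GB in tape 1; 51 GB remain.
Put 143 GB in tape 2; 57 GB remain.
Put 137 GB in tape 3; 63 GB remain.
Put 135 GB in tape 4; 65 GB remain.
Put 133 GB in tape 5; 67 GB remain.
Put 131 GB in tape 6; 69 GB remain.
Put 130 GB in tape 7; 70 GB remain.
Put 127 GB in tape 8; 73 GB remain.
Put 115 GB in tape 9; 85 GB remain.
Put 113 GB in tape 10; 87 GB remain.
Put 108 GB in tape 11; 92 GB remain.
Put 101 GB in tape 12; 99 GB remain.
Put 51 GB in tape 1; 0 GB remain.
Put 45 GB in tape 2; 12 GB remain.
Put 43 GB in tape 3; 20 GB remain.
Put 32 GB in tape 4; 33 GB remain.
Put 18 GB in tape 3; 2 GB remain.
Put 16 GB in tape 4; 17 GB remain.
12 tapes × 200 GB = 2400 GB; used 1727 GB; unused 673 GB.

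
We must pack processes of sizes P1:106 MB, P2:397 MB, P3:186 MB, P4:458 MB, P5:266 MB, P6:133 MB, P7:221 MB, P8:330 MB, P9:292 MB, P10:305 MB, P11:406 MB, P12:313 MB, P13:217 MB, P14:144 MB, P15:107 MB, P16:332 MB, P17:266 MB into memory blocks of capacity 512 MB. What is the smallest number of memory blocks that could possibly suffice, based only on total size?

Total size = 106 + 397 + 186 + 458 + 266 + 133 + 221 + 330 + 292 + 305 + 406 + 313 + 217 + 144 + 107 + 332 + 266 = 4479 MB.
⌈4479 / 512⌉ = 9.

9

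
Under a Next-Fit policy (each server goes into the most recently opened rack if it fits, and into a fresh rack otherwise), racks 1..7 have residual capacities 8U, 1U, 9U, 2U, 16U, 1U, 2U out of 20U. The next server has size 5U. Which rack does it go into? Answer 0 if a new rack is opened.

0

Next-Fit only looks at rack 7, which has 2U free.
5U does not fit, so a new rack is opened.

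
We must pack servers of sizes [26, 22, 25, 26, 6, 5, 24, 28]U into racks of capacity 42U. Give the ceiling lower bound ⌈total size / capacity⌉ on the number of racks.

4

Total size = 26 + 22 + 25 + 26 + 6 + 5 + 24 + 28 = 162U.
⌈162 / 42⌉ = 4.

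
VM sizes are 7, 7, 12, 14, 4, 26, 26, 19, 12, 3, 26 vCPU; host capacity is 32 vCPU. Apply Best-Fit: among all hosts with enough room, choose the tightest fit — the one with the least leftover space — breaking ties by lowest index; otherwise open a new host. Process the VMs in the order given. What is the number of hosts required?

6

7 vCPU → host 1 (remaining 25 vCPU)
7 vCPU → host 1 (remaining 18 vCPU)
12 vCPU → host 1 (remaining 6 vCPU)
14 vCPU → host 2 (remaining 18 vCPU)
4 vCPU → host 1 (remaining 2 vCPU)
26 vCPU → host 3 (remaining 6 vCPU)
26 vCPU → host 4 (remaining 6 vCPU)
19 vCPU → host 5 (remaining 13 vCPU)
12 vCPU → host 5 (remaining 1 vCPU)
3 vCPU → host 3 (remaining 3 vCPU)
26 vCPU → host 6 (remaining 6 vCPU)
Final hosts: [7,7,12,4] [14] [26,3] [26] [19,12] [26].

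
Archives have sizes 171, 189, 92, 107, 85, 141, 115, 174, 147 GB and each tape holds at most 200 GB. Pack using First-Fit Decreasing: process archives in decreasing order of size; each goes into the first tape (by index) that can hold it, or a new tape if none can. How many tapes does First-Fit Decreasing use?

7 tapes

Sorted descending: 189, 174, 171, 147, 141, 115, 107, 92, 85.
Put 189 GB in tape 1; 11 GB remain.
Put 174 GB in tape 2; 26 GB remain.
Put 171 GB in tape 3; 29 GB remain.
Put 147 GB in tape 4; 53 GB remain.
Put 141 GB in tape 5; 59 GB remain.
Put 115 GB in tape 6; 85 GB remain.
Put 107 GB in tape 7; 93 GB remain.
Put 92 GB in tape 7; 1 GB remain.
Put 85 GB in tape 6; 0 GB remain.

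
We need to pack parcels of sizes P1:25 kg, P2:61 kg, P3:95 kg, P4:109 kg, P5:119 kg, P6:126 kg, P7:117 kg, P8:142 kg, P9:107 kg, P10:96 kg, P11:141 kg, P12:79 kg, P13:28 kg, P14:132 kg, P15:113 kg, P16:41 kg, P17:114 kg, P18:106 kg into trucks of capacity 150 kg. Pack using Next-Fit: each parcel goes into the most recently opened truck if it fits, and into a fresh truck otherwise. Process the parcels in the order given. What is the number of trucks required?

16

truck 1: place P1 (25 kg), 125 kg left
truck 1: place P2 (61 kg), 64 kg left
truck 2: place P3 (95 kg), 55 kg left
truck 3: place P4 (109 kg), 41 kg left
truck 4: place P5 (119 kg), 31 kg left
truck 5: place P6 (126 kg), 24 kg left
truck 6: place P7 (117 kg), 33 kg left
truck 7: place P8 (142 kg), 8 kg left
truck 8: place P9 (107 kg), 43 kg left
truck 9: place P10 (96 kg), 54 kg left
truck 10: place P11 (141 kg), 9 kg left
truck 11: place P12 (79 kg), 71 kg left
truck 11: place P13 (28 kg), 43 kg left
truck 12: place P14 (132 kg), 18 kg left
truck 13: place P15 (113 kg), 37 kg left
truck 14: place P16 (41 kg), 109 kg left
truck 15: place P17 (114 kg), 36 kg left
truck 16: place P18 (106 kg), 44 kg left
Final trucks: [25,61] [95] [109] [119] [126] [117] [142] [107] [96] [141] [79,28] [132] [113] [41] [114] [106].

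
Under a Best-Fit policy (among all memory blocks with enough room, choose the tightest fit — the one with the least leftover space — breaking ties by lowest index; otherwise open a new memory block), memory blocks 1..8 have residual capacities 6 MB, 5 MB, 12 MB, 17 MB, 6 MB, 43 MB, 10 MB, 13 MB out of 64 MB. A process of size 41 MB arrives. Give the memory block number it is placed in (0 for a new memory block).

Memory blocks with room: memory block 6 (43 MB).
Tightest fit is memory block 6 with 43 MB free.

6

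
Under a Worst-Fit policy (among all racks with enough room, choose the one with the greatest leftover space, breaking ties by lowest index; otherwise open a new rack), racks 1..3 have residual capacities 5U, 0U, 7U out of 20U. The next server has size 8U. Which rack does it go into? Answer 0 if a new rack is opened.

0

No rack has ≥ 8U free, so a new rack is opened.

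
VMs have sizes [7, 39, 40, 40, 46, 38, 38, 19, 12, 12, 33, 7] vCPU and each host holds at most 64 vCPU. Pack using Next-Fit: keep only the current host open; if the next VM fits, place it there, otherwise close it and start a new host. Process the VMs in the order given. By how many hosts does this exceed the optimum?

0

Next-Fit: [7,39] [40] [40] [46] [38] [38,19] [12,12,33,7] → 7 hosts.
7 VMs exceed 32 vCPU (half the capacity), and no two of those can share a host, so at least 7 hosts are needed.
So 7 is already optimal.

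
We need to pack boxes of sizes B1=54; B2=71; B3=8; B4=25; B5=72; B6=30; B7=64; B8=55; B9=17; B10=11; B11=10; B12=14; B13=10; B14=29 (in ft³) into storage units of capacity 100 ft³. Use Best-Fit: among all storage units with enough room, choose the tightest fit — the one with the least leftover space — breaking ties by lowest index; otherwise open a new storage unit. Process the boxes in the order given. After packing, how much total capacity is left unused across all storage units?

30

storage unit 1: place B1 (54 ft³), 46 ft³ left
storage unit 2: place B2 (71 ft³), 29 ft³ left
storage unit 2: place B3 (8 ft³), 21 ft³ left
storage unit 1: place B4 (25 ft³), 21 ft³ left
storage unit 3: place B5 (72 ft³), 28 ft³ left
storage unit 4: place B6 (30 ft³), 70 ft³ left
storage unit 4: place B7 (64 ft³), 6 ft³ left
storage unit 5: place B8 (55 ft³), 45 ft³ left
storage unit 1: place B9 (17 ft³), 4 ft³ left
storage unit 2: place B10 (11 ft³), 10 ft³ left
storage unit 2: place B11 (10 ft³), 0 ft³ left
storage unit 3: place B12 (14 ft³), 14 ft³ left
storage unit 3: place B13 (10 ft³), 4 ft³ left
storage unit 5: place B14 (29 ft³), 16 ft³ left
5 storage units × 100 ft³ = 500 ft³; used 470 ft³; unused 30 ft³.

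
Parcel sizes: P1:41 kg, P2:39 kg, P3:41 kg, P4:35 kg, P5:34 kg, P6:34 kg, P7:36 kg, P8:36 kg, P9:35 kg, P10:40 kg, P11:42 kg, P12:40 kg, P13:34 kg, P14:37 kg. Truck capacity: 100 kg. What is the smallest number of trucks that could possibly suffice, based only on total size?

Total size = 41 + 39 + 41 + 35 + 34 + 34 + 36 + 36 + 35 + 40 + 42 + 40 + 34 + 37 = 524 kg.
⌈524 / 100⌉ = 6.

6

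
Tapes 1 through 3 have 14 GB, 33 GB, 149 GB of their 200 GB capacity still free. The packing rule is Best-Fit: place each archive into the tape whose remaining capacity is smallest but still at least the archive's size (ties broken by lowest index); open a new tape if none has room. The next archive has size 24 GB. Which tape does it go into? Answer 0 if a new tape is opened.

2

Tapes with room: tape 2 (33 GB), tape 3 (149 GB).
Tightest fit is tape 2 with 33 GB free.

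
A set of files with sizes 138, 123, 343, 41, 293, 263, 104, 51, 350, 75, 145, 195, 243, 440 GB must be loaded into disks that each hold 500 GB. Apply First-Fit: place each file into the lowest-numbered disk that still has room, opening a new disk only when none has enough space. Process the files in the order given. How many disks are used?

7

disk 1: place 138 GB, 362 GB left
disk 1: place 123 GB, 239 GB left
disk 2: place 343 GB, 157 GB left
disk 1: place 41 GB, 198 GB left
disk 3: place 293 GB, 207 GB left
disk 4: place 263 GB, 237 GB left
disk 1: place 104 GB, 94 GB left
disk 1: place 51 GB, 43 GB left
disk 5: place 350 GB, 150 GB left
disk 2: place 75 GB, 82 GB left
disk 3: place 145 GB, 62 GB left
disk 4: place 195 GB, 42 GB left
disk 6: place 243 GB, 257 GB left
disk 7: place 440 GB, 60 GB left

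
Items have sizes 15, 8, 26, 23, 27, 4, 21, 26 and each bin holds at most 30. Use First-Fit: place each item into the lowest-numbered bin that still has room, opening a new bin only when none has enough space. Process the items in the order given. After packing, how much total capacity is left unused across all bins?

30

bin 1: place 15, 15 left
bin 1: place 8, 7 left
bin 2: place 26, 4 left
bin 3: place 23, 7 left
bin 4: place 27, 3 left
bin 1: place 4, 3 left
bin 5: place 21, 9 left
bin 6: place 26, 4 left
6 bins × 30 = 180; used 150; unused 30.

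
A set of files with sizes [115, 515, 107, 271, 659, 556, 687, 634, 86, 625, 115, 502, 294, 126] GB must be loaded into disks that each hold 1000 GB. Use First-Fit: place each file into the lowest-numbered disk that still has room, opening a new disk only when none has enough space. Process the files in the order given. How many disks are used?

7

Put 115 GB in disk 1; 885 GB remain.
Put 515 GB in disk 1; 370 GB remain.
Put 107 GB in disk 1; 263 GB remain.
Put 271 GB in disk 2; 729 GB remain.
Put 659 GB in disk 2; 70 GB remain.
Put 556 GB in disk 3; 444 GB remain.
Put 687 GB in disk 4; 313 GB remain.
Put 634 GB in disk 5; 366 GB remain.
Put 86 GB in disk 1; 177 GB remain.
Put 625 GB in disk 6; 375 GB remain.
Put 115 GB in disk 1; 62 GB remain.
Put 502 GB in disk 7; 498 GB remain.
Put 294 GB in disk 3; 150 GB remain.
Put 126 GB in disk 3; 24 GB remain.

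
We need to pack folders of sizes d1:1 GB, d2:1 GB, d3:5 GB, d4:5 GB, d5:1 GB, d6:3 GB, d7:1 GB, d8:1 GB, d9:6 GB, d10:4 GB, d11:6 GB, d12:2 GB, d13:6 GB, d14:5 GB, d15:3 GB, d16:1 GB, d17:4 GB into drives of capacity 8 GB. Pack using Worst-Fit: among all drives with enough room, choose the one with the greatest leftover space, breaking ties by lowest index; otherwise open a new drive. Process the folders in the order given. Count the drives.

9 drives

Put d1 (1 GB) in drive 1; 7 GB remain.
Put d2 (1 GB) in drive 1; 6 GB remain.
Put d3 (5 GB) in drive 1; 1 GB remain.
Put d4 (5 GB) in drive 2; 3 GB remain.
Put d5 (1 GB) in drive 2; 2 GB remain.
Put d6 (3 GB) in drive 3; 5 GB remain.
Put d7 (1 GB) in drive 3; 4 GB remain.
Put d8 (1 GB) in drive 3; 3 GB remain.
Put d9 (6 GB) in drive 4; 2 GB remain.
Put d10 (4 GB) in drive 5; 4 GB remain.
Put d11 (6 GB) in drive 6; 2 GB remain.
Put d12 (2 GB) in drive 5; 2 GB remain.
Put d13 (6 GB) in drive 7; 2 GB remain.
Put d14 (5 GB) in drive 8; 3 GB remain.
Put d15 (3 GB) in drive 3; 0 GB remain.
Put d16 (1 GB) in drive 8; 2 GB remain.
Put d17 (4 GB) in drive 9; 4 GB remain.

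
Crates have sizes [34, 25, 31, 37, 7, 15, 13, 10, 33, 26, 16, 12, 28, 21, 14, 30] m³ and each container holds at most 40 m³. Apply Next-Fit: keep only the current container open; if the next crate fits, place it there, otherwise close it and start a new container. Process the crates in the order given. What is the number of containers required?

12

34 m³ → container 1 (remaining 6 m³)
25 m³ → container 2 (remaining 15 m³)
31 m³ → container 3 (remaining 9 m³)
37 m³ → container 4 (remaining 3 m³)
7 m³ → container 5 (remaining 33 m³)
15 m³ → container 5 (remaining 18 m³)
13 m³ → container 5 (remaining 5 m³)
10 m³ → container 6 (remaining 30 m³)
33 m³ → container 7 (remaining 7 m³)
26 m³ → container 8 (remaining 14 m³)
16 m³ → container 9 (remaining 24 m³)
12 m³ → container 9 (remaining 12 m³)
28 m³ → container 10 (remaining 12 m³)
21 m³ → container 11 (remaining 19 m³)
14 m³ → container 11 (remaining 5 m³)
30 m³ → container 12 (remaining 10 m³)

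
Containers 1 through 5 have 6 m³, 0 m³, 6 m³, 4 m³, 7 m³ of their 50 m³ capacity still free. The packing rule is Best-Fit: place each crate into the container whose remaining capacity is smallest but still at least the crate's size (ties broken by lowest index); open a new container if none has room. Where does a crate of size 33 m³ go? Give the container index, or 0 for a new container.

No container has ≥ 33 m³ free, so a new container is opened.

0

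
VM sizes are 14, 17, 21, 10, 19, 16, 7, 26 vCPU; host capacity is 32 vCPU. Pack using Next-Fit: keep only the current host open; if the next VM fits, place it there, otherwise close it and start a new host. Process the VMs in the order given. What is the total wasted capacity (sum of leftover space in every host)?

30

Put 14 vCPU in host 1; 18 vCPU remain.
Put 17 vCPU in host 1; 1 vCPU remain.
Put 21 vCPU in host 2; 11 vCPU remain.
Put 10 vCPU in host 2; 1 vCPU remain.
Put 19 vCPU in host 3; 13 vCPU remain.
Put 16 vCPU in host 4; 16 vCPU remain.
Put 7 vCPU in host 4; 9 vCPU remain.
Put 26 vCPU in host 5; 6 vCPU remain.
5 hosts × 32 vCPU = 160 vCPU; used 130 vCPU; unused 30 vCPU.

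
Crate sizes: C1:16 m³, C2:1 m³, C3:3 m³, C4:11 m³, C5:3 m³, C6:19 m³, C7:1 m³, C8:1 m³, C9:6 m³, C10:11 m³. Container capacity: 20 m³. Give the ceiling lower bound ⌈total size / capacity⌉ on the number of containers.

4 containers

Total size = 16 + 1 + 3 + 11 + 3 + 19 + 1 + 1 + 6 + 11 = 72 m³.
⌈72 / 20⌉ = 4.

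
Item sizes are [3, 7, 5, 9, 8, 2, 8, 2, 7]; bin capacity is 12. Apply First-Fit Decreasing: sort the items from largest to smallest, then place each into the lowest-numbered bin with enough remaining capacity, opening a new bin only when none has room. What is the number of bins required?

5 bins

Sorted descending: 9, 8, 8, 7, 7, 5, 3, 2, 2.
9 → bin 1 (remaining 3)
8 → bin 2 (remaining 4)
8 → bin 3 (remaining 4)
7 → bin 4 (remaining 5)
7 → bin 5 (remaining 5)
5 → bin 4 (remaining 0)
3 → bin 1 (remaining 0)
2 → bin 2 (remaining 2)
2 → bin 2 (remaining 0)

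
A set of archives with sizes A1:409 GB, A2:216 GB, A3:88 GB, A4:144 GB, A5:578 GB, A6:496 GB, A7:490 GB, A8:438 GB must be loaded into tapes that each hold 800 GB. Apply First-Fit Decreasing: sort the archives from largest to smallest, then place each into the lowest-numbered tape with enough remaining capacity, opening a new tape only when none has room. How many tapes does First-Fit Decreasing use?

Sorted descending: 578, 496, 490, 438, 409, 216, 144, 88.
578 GB → tape 1 (remaining 222 GB)
496 GB → tape 2 (remaining 304 GB)
490 GB → tape 3 (remaining 310 GB)
438 GB → tape 4 (remaining 362 GB)
409 GB → tape 5 (remaining 391 GB)
216 GB → tape 1 (remaining 6 GB)
144 GB → tape 2 (remaining 160 GB)
88 GB → tape 2 (remaining 72 GB)

5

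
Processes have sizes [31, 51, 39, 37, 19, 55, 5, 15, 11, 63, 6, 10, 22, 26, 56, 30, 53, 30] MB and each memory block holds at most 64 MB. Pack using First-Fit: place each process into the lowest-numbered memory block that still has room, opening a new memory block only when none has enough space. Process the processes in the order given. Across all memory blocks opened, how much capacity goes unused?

31 MB → memory block 1 (remaining 33 MB)
51 MB → memory block 2 (remaining 13 MB)
39 MB → memory block 3 (remaining 25 MB)
37 MB → memory block 4 (remaining 27 MB)
19 MB → memory block 1 (remaining 14 MB)
55 MB → memory block 5 (remaining 9 MB)
5 MB → memory block 1 (remaining 9 MB)
15 MB → memory block 3 (remaining 10 MB)
11 MB → memory block 2 (remaining 2 MB)
63 MB → memory block 6 (remaining 1 MB)
6 MB → memory block 1 (remaining 3 MB)
10 MB → memory block 3 (remaining 0 MB)
22 MB → memory block 4 (remaining 5 MB)
26 MB → memory block 7 (remaining 38 MB)
56 MB → memory block 8 (remaining 8 MB)
30 MB → memory block 7 (remaining 8 MB)
53 MB → memory block 9 (remaining 11 MB)
30 MB → memory block 10 (remaining 34 MB)
10 memory blocks × 64 MB = 640 MB; used 559 MB; unused 81 MB.

81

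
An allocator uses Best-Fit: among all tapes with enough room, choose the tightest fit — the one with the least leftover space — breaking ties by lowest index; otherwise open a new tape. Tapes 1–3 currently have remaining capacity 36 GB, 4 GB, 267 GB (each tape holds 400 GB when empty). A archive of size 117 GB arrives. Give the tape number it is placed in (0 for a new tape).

Tapes with room: tape 3 (267 GB).
Tightest fit is tape 3 with 267 GB free.

3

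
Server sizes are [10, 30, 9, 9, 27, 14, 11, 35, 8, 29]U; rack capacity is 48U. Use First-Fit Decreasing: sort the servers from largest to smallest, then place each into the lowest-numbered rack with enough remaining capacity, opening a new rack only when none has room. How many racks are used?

4 racks

Sorted descending: 35, 30, 29, 27, 14, 11, 10, 9, 9, 8.
Put 35U in rack 1; 13U remain.
Put 30U in rack 2; 18U remain.
Put 29U in rack 3; 19U remain.
Put 27U in rack 4; 21U remain.
Put 14U in rack 2; 4U remain.
Put 11U in rack 1; 2U remain.
Put 10U in rack 3; 9U remain.
Put 9U in rack 3; 0U remain.
Put 9U in rack 4; 12U remain.
Put 8U in rack 4; 4U remain.
Final racks: [35,11] [30,14] [29,10,9] [27,9,8].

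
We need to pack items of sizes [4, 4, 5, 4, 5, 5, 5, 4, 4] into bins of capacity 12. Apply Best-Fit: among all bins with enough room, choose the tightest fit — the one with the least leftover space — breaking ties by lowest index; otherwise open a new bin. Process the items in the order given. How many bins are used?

4 bins

4 → bin 1 (remaining 8)
4 → bin 1 (remaining 4)
5 → bin 2 (remaining 7)
4 → bin 1 (remaining 0)
5 → bin 2 (remaining 2)
5 → bin 3 (remaining 7)
5 → bin 3 (remaining 2)
4 → bin 4 (remaining 8)
4 → bin 4 (remaining 4)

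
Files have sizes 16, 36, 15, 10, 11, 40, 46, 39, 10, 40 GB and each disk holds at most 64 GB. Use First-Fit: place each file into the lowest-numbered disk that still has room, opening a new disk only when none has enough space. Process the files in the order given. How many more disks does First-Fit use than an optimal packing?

First-Fit: [16,36,10] [15,11,10] [40] [46] [39] [40] → 6 disks.
Total size 263 GB; any packing needs at least ⌈263/64⌉ = 5 disks.
An optimal packing achieves that bound: [46,16] [40,15] [40,11,10] [39,10] [36] → 5 disks.
Excess: 6 − 5 = 1.

1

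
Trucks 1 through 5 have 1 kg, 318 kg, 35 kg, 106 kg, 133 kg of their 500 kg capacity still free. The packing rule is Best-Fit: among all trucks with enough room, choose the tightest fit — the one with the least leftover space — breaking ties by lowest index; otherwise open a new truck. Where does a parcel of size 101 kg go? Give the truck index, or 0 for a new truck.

Trucks with room: truck 2 (318 kg), truck 4 (106 kg), truck 5 (133 kg).
Tightest fit is truck 4 with 106 kg free.

4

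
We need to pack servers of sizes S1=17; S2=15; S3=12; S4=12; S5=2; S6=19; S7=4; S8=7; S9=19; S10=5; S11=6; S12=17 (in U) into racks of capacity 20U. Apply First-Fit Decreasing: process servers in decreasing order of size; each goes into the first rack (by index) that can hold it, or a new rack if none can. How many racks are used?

Sorted descending: 19, 19, 17, 17, 15, 12, 12, 7, 6, 5, 4, 2.
rack 1: place 19U, 1U left
rack 2: place 19U, 1U left
rack 3: place 17U, 3U left
rack 4: place 17U, 3U left
rack 5: place 15U, 5U left
rack 6: place 12U, 8U left
rack 7: place 12U, 8U left
rack 6: place 7U, 1U left
rack 7: place 6U, 2U left
rack 5: place 5U, 0U left
rack 8: place 4U, 16U left
rack 3: place 2U, 1U left
Final racks: [19] [19] [17,2] [17] [15,5] [12,7] [12,6] [4].

8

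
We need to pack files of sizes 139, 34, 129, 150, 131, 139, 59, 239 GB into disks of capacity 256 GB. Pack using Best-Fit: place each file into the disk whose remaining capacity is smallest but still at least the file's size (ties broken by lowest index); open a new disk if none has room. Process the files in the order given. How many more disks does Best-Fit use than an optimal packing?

Best-Fit: [139,34,59] [129] [150] [131] [139] [239] → 6 disks.
6 files exceed 128 GB (half the capacity), and no two of those can share a disk, so at least 6 disks are needed.
So 6 is already optimal.

0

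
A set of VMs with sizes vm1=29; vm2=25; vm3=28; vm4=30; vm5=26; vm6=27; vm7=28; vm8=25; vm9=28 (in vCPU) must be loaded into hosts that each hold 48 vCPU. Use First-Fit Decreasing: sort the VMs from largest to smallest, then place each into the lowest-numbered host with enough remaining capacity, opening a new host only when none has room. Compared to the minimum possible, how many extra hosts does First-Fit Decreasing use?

First-Fit Decreasing: [30] [29] [28] [28] [28] [27] [26] [25] [25] → 9 hosts.
9 VMs exceed 24 vCPU (half the capacity), and no two of those can share a host, so at least 9 hosts are needed.
So 9 is already optimal.

0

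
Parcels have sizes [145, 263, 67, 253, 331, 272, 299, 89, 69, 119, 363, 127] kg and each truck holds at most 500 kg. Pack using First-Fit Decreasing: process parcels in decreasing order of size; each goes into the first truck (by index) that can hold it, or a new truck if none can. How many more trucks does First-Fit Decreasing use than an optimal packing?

First-Fit Decreasing: [363,127] [331,145] [299,119,69] [272,89,67] [263] [253] → 6 trucks.
6 parcels exceed 250 kg (half the capacity), and no two of those can share a truck, so at least 6 trucks are needed.
So 6 is already optimal.

0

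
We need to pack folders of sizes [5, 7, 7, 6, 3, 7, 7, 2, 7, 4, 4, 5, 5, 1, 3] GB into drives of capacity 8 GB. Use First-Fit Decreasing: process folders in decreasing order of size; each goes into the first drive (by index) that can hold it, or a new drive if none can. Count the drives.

10

Sorted descending: 7, 7, 7, 7, 7, 6, 5, 5, 5, 4, 4, 3, 3, 2, 1.
Put 7 GB in drive 1; 1 GB remain.
Put 7 GB in drive 2; 1 GB remain.
Put 7 GB in drive 3; 1 GB remain.
Put 7 GB in drive 4; 1 GB remain.
Put 7 GB in drive 5; 1 GB remain.
Put 6 GB in drive 6; 2 GB remain.
Put 5 GB in drive 7; 3 GB remain.
Put 5 GB in drive 8; 3 GB remain.
Put 5 GB in drive 9; 3 GB remain.
Put 4 GB in drive 10; 4 GB remain.
Put 4 GB in drive 10; 0 GB remain.
Put 3 GB in drive 7; 0 GB remain.
Put 3 GB in drive 8; 0 GB remain.
Put 2 GB in drive 6; 0 GB remain.
Put 1 GB in drive 1; 0 GB remain.
Final drives: [7,1] [7] [7] [7] [7] [6,2] [5,3] [5,3] [5] [4,4].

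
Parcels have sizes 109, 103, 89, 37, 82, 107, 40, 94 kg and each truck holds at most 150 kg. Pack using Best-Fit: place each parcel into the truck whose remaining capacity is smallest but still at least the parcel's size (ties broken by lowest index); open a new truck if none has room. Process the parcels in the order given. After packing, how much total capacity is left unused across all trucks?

109 kg → truck 1 (remaining 41 kg)
103 kg → truck 2 (remaining 47 kg)
89 kg → truck 3 (remaining 61 kg)
37 kg → truck 1 (remaining 4 kg)
82 kg → truck 4 (remaining 68 kg)
107 kg → truck 5 (remaining 43 kg)
40 kg → truck 5 (remaining 3 kg)
94 kg → truck 6 (remaining 56 kg)
6 trucks × 150 kg = 900 kg; used 661 kg; unused 239 kg.

239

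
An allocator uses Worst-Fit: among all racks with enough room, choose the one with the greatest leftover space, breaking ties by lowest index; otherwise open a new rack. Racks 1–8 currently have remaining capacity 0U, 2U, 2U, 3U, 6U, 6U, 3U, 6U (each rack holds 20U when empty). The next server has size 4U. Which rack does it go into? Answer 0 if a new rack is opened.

Racks with room: rack 5 (6U), rack 6 (6U), rack 8 (6U).
Most room is rack 5 with 6U free.

5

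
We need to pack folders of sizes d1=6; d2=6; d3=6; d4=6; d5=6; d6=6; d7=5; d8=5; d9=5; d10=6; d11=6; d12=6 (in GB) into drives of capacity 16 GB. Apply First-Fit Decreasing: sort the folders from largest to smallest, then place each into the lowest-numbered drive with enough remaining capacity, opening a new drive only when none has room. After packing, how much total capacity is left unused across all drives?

Sorted descending: 6, 6, 6, 6, 6, 6, 6, 6, 6, 5, 5, 5.
Put 6 GB in drive 1; 10 GB remain.
Put 6 GB in drive 1; 4 GB remain.
Put 6 GB in drive 2; 10 GB remain.
Put 6 GB in drive 2; 4 GB remain.
Put 6 GB in drive 3; 10 GB remain.
Put 6 GB in drive 3; 4 GB remain.
Put 6 GB in drive 4; 10 GB remain.
Put 6 GB in drive 4; 4 GB remain.
Put 6 GB in drive 5; 10 GB remain.
Put 5 GB in drive 5; 5 GB remain.
Put 5 GB in drive 5; 0 GB remain.
Put 5 GB in drive 6; 11 GB remain.
6 drives × 16 GB = 96 GB; used 69 GB; unused 27 GB.

27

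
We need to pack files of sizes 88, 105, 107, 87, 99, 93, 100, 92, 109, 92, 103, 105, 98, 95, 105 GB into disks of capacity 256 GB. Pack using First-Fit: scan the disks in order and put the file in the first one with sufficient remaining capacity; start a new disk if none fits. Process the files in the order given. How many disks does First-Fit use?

88 GB → disk 1 (remaining 168 GB)
105 GB → disk 1 (remaining 63 GB)
107 GB → disk 2 (remaining 149 GB)
87 GB → disk 2 (remaining 62 GB)
99 GB → disk 3 (remaining 157 GB)
93 GB → disk 3 (remaining 64 GB)
100 GB → disk 4 (remaining 156 GB)
92 GB → disk 4 (remaining 64 GB)
109 GB → disk 5 (remaining 147 GB)
92 GB → disk 5 (remaining 55 GB)
103 GB → disk 6 (remaining 153 GB)
105 GB → disk 6 (remaining 48 GB)
98 GB → disk 7 (remaining 158 GB)
95 GB → disk 7 (remaining 63 GB)
105 GB → disk 8 (remaining 151 GB)
Final disks: [88,105] [107,87] [99,93] [100,92] [109,92] [103,105] [98,95] [105].

8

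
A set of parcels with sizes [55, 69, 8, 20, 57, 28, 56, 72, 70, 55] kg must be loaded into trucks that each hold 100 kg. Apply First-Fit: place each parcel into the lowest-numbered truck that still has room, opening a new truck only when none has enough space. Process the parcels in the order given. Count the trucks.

7

truck 1: place 55 kg, 45 kg left
truck 2: place 69 kg, 31 kg left
truck 1: place 8 kg, 37 kg left
truck 1: place 20 kg, 17 kg left
truck 3: place 57 kg, 43 kg left
truck 2: place 28 kg, 3 kg left
truck 4: place 56 kg, 44 kg left
truck 5: place 72 kg, 28 kg left
truck 6: place 70 kg, 30 kg left
truck 7: place 55 kg, 45 kg left
Final trucks: [55,8,20] [69,28] [57] [56] [72] [70] [55].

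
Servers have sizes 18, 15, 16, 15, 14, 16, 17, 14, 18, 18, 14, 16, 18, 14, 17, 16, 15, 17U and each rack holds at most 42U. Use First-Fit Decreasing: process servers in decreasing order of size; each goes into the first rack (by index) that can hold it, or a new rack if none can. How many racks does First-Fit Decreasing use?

Sorted descending: 18, 18, 18, 18, 17, 17, 17, 16, 16, 16, 16, 15, 15, 15, 14, 14, 14, 14.
Put 18U in rack 1; 24U remain.
Put 18U in rack 1; 6U remain.
Put 18U in rack 2; 24U remain.
Put 18U in rack 2; 6U remain.
Put 17U in rack 3; 25U remain.
Put 17U in rack 3; 8U remain.
Put 17U in rack 4; 25U remain.
Put 16U in rack 4; 9U remain.
Put 16U in rack 5; 26U remain.
Put 16U in rack 5; 10U remain.
Put 16U in rack 6; 26U remain.
Put 15U in rack 6; 11U remain.
Put 15U in rack 7; 27U remain.
Put 15U in rack 7; 12U remain.
Put 14U in rack 8; 28U remain.
Put 14U in rack 8; 14U remain.
Put 14U in rack 8; 0U remain.
Put 14U in rack 9; 28U remain.

9 racks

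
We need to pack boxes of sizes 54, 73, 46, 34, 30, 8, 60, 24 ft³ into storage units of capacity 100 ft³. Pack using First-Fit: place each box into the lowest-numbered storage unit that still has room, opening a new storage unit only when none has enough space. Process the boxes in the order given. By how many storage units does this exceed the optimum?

First-Fit: [54,46] [73,8] [34,30,24] [60] → 4 storage units.
Total size 329 ft³; any packing needs at least ⌈329/100⌉ = 4 storage units.
So 4 is already optimal.

0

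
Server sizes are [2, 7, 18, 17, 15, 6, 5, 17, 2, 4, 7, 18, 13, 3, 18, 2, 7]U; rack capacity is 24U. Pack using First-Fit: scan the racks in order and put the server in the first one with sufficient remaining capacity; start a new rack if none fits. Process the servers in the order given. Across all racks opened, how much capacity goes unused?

Put 2U in rack 1; 22U remain.
Put 7U in rack 1; 15U remain.
Put 18U in rack 2; 6U remain.
Put 17U in rack 3; 7U remain.
Put 15U in rack 1; 0U remain.
Put 6U in rack 2; 0U remain.
Put 5U in rack 3; 2U remain.
Put 17U in rack 4; 7U remain.
Put 2U in rack 3; 0U remain.
Put 4U in rack 4; 3U remain.
Put 7U in rack 5; 17U remain.
Put 18U in rack 6; 6U remain.
Put 13U in rack 5; 4U remain.
Put 3U in rack 4; 0U remain.
Put 18U in rack 7; 6U remain.
Put 2U in rack 5; 2U remain.
Put 7U in rack 8; 17U remain.
8 racks × 24U = 192U; used 161U; unused 31U.

31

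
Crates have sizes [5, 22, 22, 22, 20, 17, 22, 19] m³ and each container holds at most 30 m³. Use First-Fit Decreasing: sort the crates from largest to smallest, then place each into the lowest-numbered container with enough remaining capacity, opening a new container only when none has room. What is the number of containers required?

Sorted descending: 22, 22, 22, 22, 20, 19, 17, 5.
container 1: place 22 m³, 8 m³ left
container 2: place 22 m³, 8 m³ left
container 3: place 22 m³, 8 m³ left
container 4: place 22 m³, 8 m³ left
container 5: place 20 m³, 10 m³ left
container 6: place 19 m³, 11 m³ left
container 7: place 17 m³, 13 m³ left
container 1: place 5 m³, 3 m³ left
Final containers: [22,5] [22] [22] [22] [20] [19] [17].

7 containers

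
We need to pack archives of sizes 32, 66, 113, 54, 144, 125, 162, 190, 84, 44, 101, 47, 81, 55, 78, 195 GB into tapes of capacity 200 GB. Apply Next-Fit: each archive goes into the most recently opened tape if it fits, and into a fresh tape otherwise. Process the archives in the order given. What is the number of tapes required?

11 tapes

32 GB → tape 1 (remaining 168 GB)
66 GB → tape 1 (remaining 102 GB)
113 GB → tape 2 (remaining 87 GB)
54 GB → tape 2 (remaining 33 GB)
144 GB → tape 3 (remaining 56 GB)
125 GB → tape 4 (remaining 75 GB)
162 GB → tape 5 (remaining 38 GB)
190 GB → tape 6 (remaining 10 GB)
84 GB → tape 7 (remaining 116 GB)
44 GB → tape 7 (remaining 72 GB)
101 GB → tape 8 (remaining 99 GB)
47 GB → tape 8 (remaining 52 GB)
81 GB → tape 9 (remaining 119 GB)
55 GB → tape 9 (remaining 64 GB)
78 GB → tape 10 (remaining 122 GB)
195 GB → tape 11 (remaining 5 GB)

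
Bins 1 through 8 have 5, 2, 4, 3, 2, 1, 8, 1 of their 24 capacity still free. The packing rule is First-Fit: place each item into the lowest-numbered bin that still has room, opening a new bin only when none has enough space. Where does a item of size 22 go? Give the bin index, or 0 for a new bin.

0

No bin has ≥ 22 free, so a new bin is opened.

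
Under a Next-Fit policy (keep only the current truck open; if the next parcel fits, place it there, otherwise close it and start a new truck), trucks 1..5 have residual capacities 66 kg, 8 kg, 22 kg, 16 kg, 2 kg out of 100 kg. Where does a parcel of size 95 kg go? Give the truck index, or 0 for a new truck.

0

Next-Fit only looks at truck 5, which has 2 kg free.
95 kg does not fit, so a new truck is opened.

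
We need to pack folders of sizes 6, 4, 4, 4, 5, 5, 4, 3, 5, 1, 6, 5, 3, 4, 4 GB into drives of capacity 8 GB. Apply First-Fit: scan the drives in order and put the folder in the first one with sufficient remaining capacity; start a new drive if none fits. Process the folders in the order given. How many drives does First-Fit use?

drive 1: place 6 GB, 2 GB left
drive 2: place 4 GB, 4 GB left
drive 2: place 4 GB, 0 GB left
drive 3: place 4 GB, 4 GB left
drive 4: place 5 GB, 3 GB left
drive 5: place 5 GB, 3 GB left
drive 3: place 4 GB, 0 GB left
drive 4: place 3 GB, 0 GB left
drive 6: place 5 GB, 3 GB left
drive 1: place 1 GB, 1 GB left
drive 7: place 6 GB, 2 GB left
drive 8: place 5 GB, 3 GB left
drive 5: place 3 GB, 0 GB left
drive 9: place 4 GB, 4 GB left
drive 9: place 4 GB, 0 GB left

9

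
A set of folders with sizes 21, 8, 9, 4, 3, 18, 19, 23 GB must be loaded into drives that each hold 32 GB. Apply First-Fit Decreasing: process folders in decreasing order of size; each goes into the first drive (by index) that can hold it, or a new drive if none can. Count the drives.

Sorted descending: 23, 21, 19, 18, 9, 8, 4, 3.
Put 23 GB in drive 1; 9 GB remain.
Put 21 GB in drive 2; 11 GB remain.
Put 19 GB in drive 3; 13 GB remain.
Put 18 GB in drive 4; 14 GB remain.
Put 9 GB in drive 1; 0 GB remain.
Put 8 GB in drive 2; 3 GB remain.
Put 4 GB in drive 3; 9 GB remain.
Put 3 GB in drive 2; 0 GB remain.
Final drives: [23,9] [21,8,3] [19,4] [18].

4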